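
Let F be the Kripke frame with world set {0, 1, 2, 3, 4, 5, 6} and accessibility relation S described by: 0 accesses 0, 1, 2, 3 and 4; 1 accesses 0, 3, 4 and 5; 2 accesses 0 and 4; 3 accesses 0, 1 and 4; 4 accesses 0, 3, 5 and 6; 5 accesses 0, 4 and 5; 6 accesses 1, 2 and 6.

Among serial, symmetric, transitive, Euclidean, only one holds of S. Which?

serial

Serial: yes — every world has a successor (e.g. 0 S 0).
Symmetric: no — 1 S 4 but not 4 S 1.
Transitive: no — 0 S 1 and 1 S 5, but not 0 S 5.
Euclidean: no — 0 S 1 and 0 S 2, but not 1 S 2.
Only serial holds.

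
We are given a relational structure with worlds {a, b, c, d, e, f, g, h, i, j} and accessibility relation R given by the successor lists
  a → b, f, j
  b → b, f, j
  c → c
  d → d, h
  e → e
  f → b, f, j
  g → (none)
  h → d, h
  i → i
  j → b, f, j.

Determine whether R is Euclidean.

Euclidean: yes — any two successors of a common world are R-related.

Yes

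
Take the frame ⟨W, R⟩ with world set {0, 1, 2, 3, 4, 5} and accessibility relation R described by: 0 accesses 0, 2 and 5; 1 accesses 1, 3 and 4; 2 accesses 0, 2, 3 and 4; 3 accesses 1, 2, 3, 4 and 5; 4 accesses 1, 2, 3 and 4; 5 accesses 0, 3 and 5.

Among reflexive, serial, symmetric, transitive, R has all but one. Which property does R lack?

transitive

Reflexive: yes — every world is R-related to itself.
Serial: yes — every world has a successor (e.g. 0 R 0).
Symmetric: yes — every pair in R has its reverse in R.
Transitive: no — 0 R 2 and 2 R 3, but not 0 R 3.
Only transitive fails.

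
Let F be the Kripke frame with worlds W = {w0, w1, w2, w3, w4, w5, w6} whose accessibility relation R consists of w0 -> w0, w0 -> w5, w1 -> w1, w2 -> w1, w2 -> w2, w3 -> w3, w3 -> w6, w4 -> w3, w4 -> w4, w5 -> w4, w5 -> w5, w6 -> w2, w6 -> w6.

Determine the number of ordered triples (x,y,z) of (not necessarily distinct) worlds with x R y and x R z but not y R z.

6

Enumerating: (w0,w5,w0), (w2,w1,w2), (w3,w6,w3), (w4,w3,w4), (w5,w4,w5), (w6,w2,w6).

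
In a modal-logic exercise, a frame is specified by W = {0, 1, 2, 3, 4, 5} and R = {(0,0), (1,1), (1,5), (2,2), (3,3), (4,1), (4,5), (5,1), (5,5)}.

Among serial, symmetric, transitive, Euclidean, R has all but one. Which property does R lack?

symmetric

Serial: yes — every world has a successor (e.g. 0 R 0).
Symmetric: no — 4 R 1 but not 1 R 4.
Transitive: yes — every two-step R-path is closed by a direct edge.
Euclidean: yes — any two successors of a common world are R-related.
Only symmetric fails.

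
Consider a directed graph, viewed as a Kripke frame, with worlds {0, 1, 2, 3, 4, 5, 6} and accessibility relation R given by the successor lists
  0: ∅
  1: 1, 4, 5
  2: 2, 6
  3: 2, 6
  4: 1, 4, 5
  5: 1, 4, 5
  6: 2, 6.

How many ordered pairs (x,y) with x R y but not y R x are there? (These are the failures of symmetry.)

2

Enumerating: (3,2), (3,6).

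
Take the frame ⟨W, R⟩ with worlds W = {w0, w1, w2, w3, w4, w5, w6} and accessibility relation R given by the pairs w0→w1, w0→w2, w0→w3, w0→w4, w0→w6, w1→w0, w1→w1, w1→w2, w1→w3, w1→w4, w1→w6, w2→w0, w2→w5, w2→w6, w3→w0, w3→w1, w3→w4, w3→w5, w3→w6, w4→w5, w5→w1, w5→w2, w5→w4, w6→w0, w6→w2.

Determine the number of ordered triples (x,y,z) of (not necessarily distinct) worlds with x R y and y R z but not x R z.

40

Enumerating: (w0,w1,w0), (w0,w2,w0), (w0,w2,w5), (w0,w3,w0), (w0,w3,w5), (w0,w4,w5), (w0,w6,w0), (w1,w2,w5), (w1,w3,w5), (w1,w4,w5), (w2,w0,w1), (w2,w0,w2), … and 28 more.
Total: 40.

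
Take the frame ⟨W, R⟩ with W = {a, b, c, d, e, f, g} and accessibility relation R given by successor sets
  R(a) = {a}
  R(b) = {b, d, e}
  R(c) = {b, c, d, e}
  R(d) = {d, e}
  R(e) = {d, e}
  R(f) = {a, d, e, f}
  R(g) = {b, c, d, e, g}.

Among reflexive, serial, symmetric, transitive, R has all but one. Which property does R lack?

Reflexive: yes — every world is R-related to itself.
Serial: yes — every world has a successor (e.g. a R a).
Symmetric: no — b R d but not d R b.
Transitive: yes — every two-step R-path is closed by a direct edge.
Only symmetric fails.

symmetric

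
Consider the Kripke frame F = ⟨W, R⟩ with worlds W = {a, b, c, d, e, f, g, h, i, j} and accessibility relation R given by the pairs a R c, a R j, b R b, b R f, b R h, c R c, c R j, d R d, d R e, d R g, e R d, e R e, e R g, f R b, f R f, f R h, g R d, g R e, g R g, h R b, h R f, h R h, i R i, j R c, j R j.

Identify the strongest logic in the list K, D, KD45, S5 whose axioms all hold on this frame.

Serial (axiom D): yes — every world has a successor (e.g. a R c).
Euclidean (axiom 5): yes — any two successors of a common world are R-related.
Transitive (axiom 4): yes — every two-step R-path is closed by a direct edge.
Reflexive (axiom T): no — a is not related to itself.
So F validates K, D, KD45; S5 would additionally require R to be reflexive. The strongest is KD45.

KD45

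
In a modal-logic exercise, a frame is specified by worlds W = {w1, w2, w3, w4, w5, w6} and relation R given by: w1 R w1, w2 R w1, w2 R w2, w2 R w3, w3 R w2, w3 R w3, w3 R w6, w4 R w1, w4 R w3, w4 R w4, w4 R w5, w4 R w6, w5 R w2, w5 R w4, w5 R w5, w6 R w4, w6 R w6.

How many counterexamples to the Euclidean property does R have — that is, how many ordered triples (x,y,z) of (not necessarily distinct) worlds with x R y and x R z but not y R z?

Enumerating: (w2,w1,w2), (w2,w1,w3), (w2,w3,w1), (w3,w2,w6), (w3,w6,w2), (w3,w6,w3), (w4,w1,w3), (w4,w1,w4), (w4,w1,w5), (w4,w1,w6), (w4,w3,w1), (w4,w3,w4), … and 10 more.
Total: 22.

22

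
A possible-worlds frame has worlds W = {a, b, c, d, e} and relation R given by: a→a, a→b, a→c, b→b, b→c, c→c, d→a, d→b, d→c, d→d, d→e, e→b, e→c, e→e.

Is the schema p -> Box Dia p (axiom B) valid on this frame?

No

Axiom B corresponds to the accessibility relation being symmetric.
Symmetric: no — a R b but not b R a.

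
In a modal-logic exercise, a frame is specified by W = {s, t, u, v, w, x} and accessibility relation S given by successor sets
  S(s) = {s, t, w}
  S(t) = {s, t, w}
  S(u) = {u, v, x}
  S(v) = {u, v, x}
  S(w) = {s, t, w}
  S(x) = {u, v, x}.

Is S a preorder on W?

Reflexive: yes — every world is S-related to itself.
Transitive: yes — every two-step S-path is closed by a direct edge.
So S is a preorder.

Yes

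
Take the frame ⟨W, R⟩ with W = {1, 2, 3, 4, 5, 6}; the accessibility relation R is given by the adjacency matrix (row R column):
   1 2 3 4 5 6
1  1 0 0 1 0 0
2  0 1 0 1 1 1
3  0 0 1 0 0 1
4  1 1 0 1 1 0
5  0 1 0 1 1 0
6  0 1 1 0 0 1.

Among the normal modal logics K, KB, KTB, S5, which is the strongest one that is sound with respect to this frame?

Symmetric (axiom B): yes — every pair in R has its reverse in R.
Reflexive (axiom T): yes — every world is R-related to itself.
Euclidean (axiom 5): no — 2 R 4 and 2 R 6, but not 4 R 6.
So F validates K, KB, KTB; S5 would additionally require R to be Euclidean. The strongest is KTB.

KTB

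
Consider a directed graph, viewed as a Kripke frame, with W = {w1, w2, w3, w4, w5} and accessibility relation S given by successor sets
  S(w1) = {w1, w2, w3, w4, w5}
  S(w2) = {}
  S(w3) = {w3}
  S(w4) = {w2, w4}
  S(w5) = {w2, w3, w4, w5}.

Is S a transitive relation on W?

Yes

Transitive: yes — every two-step S-path is closed by a direct edge.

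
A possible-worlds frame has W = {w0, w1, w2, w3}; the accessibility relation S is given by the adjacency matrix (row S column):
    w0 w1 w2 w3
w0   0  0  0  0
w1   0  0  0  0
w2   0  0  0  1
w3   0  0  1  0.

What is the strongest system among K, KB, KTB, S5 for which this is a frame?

KB

Symmetric (axiom B): yes — every pair in S has its reverse in S.
Reflexive (axiom T): no — w0 is not related to itself.
Euclidean (axiom 5): no — w2 S w3 and w2 S w3, but not w3 S w3.
So F validates K, KB; KTB would additionally require S to be reflexive. The strongest is KB.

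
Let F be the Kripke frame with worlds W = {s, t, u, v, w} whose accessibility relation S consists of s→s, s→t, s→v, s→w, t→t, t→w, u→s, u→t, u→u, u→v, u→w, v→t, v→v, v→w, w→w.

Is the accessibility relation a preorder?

Yes

Reflexive: yes — every world is S-related to itself.
Transitive: yes — every two-step S-path is closed by a direct edge.
So S is a preorder.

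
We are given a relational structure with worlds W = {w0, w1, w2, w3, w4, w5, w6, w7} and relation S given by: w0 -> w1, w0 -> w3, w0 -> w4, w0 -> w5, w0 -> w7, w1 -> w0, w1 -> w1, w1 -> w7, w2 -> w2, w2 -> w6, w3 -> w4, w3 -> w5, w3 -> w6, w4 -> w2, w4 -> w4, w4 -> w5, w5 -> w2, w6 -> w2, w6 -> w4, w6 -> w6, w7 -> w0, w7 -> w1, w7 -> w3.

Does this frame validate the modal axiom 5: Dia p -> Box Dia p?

The schema 5 characterises exactly the Euclidean frames.
Euclidean: no — w0 S w1 and w0 S w3, but not w1 S w3.

No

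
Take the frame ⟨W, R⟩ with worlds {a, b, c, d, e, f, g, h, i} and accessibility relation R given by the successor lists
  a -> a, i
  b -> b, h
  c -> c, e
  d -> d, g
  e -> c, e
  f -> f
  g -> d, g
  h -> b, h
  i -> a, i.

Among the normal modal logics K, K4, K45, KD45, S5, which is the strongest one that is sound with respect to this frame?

Transitive (axiom 4): yes — every two-step R-path is closed by a direct edge.
Euclidean (axiom 5): yes — any two successors of a common world are R-related.
Serial (axiom D): yes — every world has a successor (e.g. a R a).
Reflexive (axiom T): yes — every world is R-related to itself.
So F validates K, K4, K45, KD45, S5. The strongest is S5.

S5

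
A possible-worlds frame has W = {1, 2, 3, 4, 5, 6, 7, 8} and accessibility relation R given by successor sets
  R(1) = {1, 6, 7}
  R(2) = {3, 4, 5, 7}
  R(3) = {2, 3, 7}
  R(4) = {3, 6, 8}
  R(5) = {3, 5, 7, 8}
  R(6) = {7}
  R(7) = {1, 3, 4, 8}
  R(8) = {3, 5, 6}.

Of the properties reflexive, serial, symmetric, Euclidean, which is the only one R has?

serial

Reflexive: no — 2 is not related to itself.
Serial: yes — every world has a successor (e.g. 1 R 1).
Symmetric: no — 1 R 6 but not 6 R 1.
Euclidean: no — 1 R 7 and 1 R 6, but not 7 R 6.
Only serial holds.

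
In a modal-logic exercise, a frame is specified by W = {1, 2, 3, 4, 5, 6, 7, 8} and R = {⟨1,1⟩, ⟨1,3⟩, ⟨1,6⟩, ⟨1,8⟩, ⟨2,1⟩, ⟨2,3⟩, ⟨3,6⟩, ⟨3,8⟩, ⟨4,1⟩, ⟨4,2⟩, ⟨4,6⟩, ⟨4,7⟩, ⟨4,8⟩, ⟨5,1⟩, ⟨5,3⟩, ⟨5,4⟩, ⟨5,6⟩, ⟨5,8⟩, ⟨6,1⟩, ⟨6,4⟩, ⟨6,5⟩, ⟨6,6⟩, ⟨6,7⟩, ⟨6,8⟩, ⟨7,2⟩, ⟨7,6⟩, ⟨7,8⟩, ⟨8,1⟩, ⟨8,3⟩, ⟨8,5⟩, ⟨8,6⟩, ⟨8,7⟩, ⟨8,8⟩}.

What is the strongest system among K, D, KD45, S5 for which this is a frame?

Serial (axiom D): yes — every world has a successor (e.g. 1 R 1).
Euclidean (axiom 5): no — 1 R 6 and 1 R 3, but not 6 R 3.
Transitive (axiom 4): no — 1 R 6 and 6 R 4, but not 1 R 4.
Reflexive (axiom T): no — 2 is not related to itself.
So F validates K, D; KD45 would additionally require R to be Euclidean and transitive. The strongest is D.

D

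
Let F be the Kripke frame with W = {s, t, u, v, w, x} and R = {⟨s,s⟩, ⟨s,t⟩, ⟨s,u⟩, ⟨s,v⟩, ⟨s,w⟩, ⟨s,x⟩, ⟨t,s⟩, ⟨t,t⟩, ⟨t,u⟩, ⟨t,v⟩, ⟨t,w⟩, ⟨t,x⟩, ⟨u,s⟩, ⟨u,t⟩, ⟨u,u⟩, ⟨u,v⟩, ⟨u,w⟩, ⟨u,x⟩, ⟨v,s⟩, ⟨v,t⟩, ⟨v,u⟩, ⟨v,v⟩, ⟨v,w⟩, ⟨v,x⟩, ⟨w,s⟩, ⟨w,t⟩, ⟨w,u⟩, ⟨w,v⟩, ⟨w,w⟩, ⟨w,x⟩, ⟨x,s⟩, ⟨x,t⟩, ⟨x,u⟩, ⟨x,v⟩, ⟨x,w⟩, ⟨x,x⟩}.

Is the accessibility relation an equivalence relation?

Yes

Reflexive: yes — every world is R-related to itself.
Symmetric: yes — every pair in R has its reverse in R.
Transitive: yes — every two-step R-path is closed by a direct edge.
So R is an equivalence relation.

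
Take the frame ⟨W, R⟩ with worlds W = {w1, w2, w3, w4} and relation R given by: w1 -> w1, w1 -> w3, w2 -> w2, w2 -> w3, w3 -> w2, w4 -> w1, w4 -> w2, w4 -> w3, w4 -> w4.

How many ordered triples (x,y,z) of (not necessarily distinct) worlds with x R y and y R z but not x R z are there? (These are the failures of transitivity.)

2

Enumerating: (w1,w3,w2), (w3,w2,w3).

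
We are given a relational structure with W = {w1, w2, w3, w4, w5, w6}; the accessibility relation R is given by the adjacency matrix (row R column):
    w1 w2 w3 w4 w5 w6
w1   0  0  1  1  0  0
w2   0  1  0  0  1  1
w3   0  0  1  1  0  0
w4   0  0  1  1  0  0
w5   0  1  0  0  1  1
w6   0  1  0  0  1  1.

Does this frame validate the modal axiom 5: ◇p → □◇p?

Yes

By correspondence theory, 5 is valid on a frame iff R is Euclidean.
Euclidean: yes — any two successors of a common world are R-related.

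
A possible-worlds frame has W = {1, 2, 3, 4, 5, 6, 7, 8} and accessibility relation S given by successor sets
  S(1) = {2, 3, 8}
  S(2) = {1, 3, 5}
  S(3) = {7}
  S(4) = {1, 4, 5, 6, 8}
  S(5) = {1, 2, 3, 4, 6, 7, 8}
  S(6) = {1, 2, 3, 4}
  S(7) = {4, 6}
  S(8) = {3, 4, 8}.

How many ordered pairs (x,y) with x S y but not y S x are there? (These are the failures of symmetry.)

16

Enumerating: (1,3), (1,8), (2,3), (3,7), (4,1), (5,1), (5,3), (5,6), (5,7), (5,8), (6,1), (6,2), (6,3), (7,4), (7,6), (8,3).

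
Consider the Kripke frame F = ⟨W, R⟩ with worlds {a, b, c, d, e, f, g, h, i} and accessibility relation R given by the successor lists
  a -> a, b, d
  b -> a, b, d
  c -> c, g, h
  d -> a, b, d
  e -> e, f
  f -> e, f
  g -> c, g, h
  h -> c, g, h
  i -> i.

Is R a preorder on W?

Yes

Reflexive: yes — every world is R-related to itself.
Transitive: yes — every two-step R-path is closed by a direct edge.
So R is a preorder.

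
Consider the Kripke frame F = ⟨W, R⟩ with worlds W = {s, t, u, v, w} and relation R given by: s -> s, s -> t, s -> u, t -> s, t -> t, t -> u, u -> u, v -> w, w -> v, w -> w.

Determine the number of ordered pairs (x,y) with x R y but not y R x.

2

Enumerating: (s,u), (t,u).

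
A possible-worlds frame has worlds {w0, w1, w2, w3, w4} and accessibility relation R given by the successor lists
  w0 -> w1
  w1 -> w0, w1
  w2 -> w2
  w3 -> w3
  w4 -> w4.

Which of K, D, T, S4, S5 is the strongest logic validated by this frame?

Serial (axiom D): yes — every world has a successor (e.g. w0 R w1).
Reflexive (axiom T): no — w0 is not related to itself.
Transitive (axiom 4): no — w0 R w1 and w1 R w0, but not w0 R w0.
Euclidean (axiom 5): no — w1 R w0 and w1 R w0, but not w0 R w0.
So F validates K, D; T would additionally require R to be reflexive. The strongest is D.

D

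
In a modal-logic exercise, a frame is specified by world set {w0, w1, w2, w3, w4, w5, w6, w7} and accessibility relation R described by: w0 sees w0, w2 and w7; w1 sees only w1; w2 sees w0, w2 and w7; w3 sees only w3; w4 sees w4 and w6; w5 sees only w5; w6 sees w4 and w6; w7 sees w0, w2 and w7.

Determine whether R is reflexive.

Yes

Reflexive: yes — every world is R-related to itself.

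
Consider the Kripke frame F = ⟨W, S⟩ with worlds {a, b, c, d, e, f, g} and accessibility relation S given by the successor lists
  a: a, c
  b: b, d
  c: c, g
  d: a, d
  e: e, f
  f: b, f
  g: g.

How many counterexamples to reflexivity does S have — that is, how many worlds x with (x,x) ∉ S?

0

S is reflexive; there are no such worlds.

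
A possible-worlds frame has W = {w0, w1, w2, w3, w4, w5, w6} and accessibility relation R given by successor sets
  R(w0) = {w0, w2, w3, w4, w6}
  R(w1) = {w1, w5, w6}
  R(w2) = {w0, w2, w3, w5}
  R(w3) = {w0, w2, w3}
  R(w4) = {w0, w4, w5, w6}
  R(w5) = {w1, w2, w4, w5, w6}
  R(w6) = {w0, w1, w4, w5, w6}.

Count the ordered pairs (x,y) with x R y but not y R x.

R is symmetric; there are no such tuples.

0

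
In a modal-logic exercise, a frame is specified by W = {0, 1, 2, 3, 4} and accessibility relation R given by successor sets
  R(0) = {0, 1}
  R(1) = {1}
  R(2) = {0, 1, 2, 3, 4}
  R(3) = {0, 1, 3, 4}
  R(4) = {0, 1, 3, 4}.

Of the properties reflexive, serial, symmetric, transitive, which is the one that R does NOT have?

symmetric

Reflexive: yes — every world is R-related to itself.
Serial: yes — every world has a successor (e.g. 0 R 0).
Symmetric: no — 0 R 1 but not 1 R 0.
Transitive: yes — every two-step R-path is closed by a direct edge.
Only symmetric fails.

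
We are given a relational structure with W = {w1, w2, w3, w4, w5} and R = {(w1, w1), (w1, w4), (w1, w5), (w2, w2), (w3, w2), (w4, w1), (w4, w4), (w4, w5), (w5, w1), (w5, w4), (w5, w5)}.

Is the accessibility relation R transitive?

Yes

Transitive: yes — every two-step R-path is closed by a direct edge.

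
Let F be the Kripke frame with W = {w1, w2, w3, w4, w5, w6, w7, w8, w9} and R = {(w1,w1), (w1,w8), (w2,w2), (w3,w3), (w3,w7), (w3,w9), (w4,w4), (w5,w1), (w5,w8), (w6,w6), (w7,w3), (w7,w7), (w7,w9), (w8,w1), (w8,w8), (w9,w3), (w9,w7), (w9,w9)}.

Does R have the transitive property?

Transitive: yes — every two-step R-path is closed by a direct edge.

Yes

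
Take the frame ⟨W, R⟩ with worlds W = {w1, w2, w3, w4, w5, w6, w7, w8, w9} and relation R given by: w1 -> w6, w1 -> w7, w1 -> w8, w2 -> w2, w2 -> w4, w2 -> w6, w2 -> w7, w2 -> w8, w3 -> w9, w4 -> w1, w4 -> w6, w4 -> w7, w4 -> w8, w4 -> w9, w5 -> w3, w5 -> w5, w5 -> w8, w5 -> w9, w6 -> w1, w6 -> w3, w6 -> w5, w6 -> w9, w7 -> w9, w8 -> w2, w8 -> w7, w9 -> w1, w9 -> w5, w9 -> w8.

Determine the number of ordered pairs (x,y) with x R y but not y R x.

Enumerating: (w1,w7), (w1,w8), (w2,w4), (w2,w6), (w2,w7), (w3,w9), (w4,w1), (w4,w6), (w4,w7), (w4,w8), (w4,w9), (w5,w3), … and 8 more.
Total: 20.

20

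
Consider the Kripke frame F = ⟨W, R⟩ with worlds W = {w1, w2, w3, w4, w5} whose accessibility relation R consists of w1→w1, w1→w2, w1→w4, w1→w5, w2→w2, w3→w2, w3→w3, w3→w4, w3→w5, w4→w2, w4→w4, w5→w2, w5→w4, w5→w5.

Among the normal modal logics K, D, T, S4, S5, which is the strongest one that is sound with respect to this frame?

S4

Serial (axiom D): yes — every world has a successor (e.g. w1 R w1).
Reflexive (axiom T): yes — every world is R-related to itself.
Transitive (axiom 4): yes — every two-step R-path is closed by a direct edge.
Euclidean (axiom 5): no — w1 R w2 and w1 R w4, but not w2 R w4.
So F validates K, D, T, S4; S5 would additionally require R to be Euclidean. The strongest is S4.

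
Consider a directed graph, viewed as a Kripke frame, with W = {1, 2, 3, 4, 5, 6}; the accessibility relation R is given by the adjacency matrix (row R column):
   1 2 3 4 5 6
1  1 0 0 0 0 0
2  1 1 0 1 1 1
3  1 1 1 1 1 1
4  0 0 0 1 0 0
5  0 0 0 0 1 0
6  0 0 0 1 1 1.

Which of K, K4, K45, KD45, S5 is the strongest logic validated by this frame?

Transitive (axiom 4): yes — every two-step R-path is closed by a direct edge.
Euclidean (axiom 5): no — 2 R 1 and 2 R 4, but not 1 R 4.
Serial (axiom D): yes — every world has a successor (e.g. 1 R 1).
Reflexive (axiom T): yes — every world is R-related to itself.
So F validates K, K4; K45 would additionally require R to be Euclidean. The strongest is K4.

K4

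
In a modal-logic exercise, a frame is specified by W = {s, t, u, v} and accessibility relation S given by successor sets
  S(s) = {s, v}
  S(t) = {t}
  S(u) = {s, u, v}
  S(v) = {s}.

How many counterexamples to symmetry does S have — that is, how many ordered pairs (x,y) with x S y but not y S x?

Enumerating: (u,s), (u,v).

2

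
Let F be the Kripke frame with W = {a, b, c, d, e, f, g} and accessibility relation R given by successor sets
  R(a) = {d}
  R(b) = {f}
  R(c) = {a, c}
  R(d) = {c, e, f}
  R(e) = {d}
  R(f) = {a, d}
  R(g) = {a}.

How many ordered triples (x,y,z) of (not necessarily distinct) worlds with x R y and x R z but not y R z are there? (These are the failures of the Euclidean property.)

17

Enumerating: (a,d,d), (b,f,f), (c,a,a), (c,a,c), (d,c,e), (d,c,f), (d,e,c), (d,e,e), (d,e,f), (d,f,c), (d,f,e), (d,f,f), (e,d,d), (f,a,a), (f,d,a), (f,d,d), (g,a,a).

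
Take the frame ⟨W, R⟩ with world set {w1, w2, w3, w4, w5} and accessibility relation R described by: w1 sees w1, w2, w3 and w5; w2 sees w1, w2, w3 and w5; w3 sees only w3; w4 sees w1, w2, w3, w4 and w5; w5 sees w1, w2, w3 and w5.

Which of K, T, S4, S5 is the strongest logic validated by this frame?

Reflexive (axiom T): yes — every world is R-related to itself.
Transitive (axiom 4): yes — every two-step R-path is closed by a direct edge.
Euclidean (axiom 5): no — w1 R w3 and w1 R w2, but not w3 R w2.
So F validates K, T, S4; S5 would additionally require R to be Euclidean. The strongest is S4.

S4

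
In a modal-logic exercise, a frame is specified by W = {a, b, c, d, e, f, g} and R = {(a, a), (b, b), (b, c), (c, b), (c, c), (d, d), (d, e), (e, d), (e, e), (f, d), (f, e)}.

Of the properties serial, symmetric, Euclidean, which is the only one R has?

Serial: no — g has no R-successor.
Symmetric: no — f R d but not d R f.
Euclidean: yes — any two successors of a common world are R-related.
Only Euclidean holds.

Euclidean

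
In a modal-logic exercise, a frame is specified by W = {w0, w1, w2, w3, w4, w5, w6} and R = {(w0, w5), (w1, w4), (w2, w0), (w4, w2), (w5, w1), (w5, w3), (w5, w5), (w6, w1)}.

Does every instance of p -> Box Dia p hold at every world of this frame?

No

The schema B characterises exactly the symmetric frames.
Symmetric: no — w0 R w5 but not w5 R w0.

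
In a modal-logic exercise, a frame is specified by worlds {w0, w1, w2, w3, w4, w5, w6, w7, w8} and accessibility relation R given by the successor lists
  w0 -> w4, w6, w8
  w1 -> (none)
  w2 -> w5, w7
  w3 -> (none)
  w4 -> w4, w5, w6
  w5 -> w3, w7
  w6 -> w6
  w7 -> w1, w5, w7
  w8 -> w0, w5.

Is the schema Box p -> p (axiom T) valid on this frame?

No

By correspondence theory, T is valid on a frame iff R is reflexive.
Reflexive: no — w0 is not related to itself.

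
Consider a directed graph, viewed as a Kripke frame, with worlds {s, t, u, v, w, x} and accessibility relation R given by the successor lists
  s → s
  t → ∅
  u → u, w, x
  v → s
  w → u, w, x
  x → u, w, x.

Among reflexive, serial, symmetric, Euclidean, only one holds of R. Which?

Reflexive: no — t is not related to itself.
Serial: no — t has no R-successor.
Symmetric: no — v R s but not s R v.
Euclidean: yes — any two successors of a common world are R-related.
Only Euclidean holds.

Euclidean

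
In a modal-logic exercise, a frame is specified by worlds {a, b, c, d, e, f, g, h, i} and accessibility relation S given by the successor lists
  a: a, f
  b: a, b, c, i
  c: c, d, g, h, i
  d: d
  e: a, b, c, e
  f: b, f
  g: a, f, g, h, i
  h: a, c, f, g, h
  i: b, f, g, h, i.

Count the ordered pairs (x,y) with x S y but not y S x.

16

Enumerating: (a,f), (b,a), (b,c), (c,d), (c,g), (c,i), (e,a), (e,b), (e,c), (f,b), (g,a), (g,f), (h,a), (h,f), (i,f), (i,h).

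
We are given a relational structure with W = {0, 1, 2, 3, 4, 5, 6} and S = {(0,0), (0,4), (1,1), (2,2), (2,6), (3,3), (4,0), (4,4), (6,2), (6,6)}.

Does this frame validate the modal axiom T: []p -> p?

Axiom T corresponds to the accessibility relation being reflexive.
Reflexive: no — 5 is not related to itself.

No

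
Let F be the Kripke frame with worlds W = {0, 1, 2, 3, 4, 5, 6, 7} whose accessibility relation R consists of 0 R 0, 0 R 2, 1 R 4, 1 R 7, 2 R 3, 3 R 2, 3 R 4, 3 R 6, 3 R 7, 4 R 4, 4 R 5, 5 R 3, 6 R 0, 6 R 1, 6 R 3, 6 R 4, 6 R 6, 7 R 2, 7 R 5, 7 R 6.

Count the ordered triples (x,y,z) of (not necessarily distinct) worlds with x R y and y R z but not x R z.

Enumerating: (0,2,3), (1,4,5), (1,7,2), (1,7,5), (1,7,6), (2,3,2), (2,3,4), (2,3,6), (2,3,7), (3,2,3), (3,4,5), (3,6,0), … and 19 more.
Total: 31.

31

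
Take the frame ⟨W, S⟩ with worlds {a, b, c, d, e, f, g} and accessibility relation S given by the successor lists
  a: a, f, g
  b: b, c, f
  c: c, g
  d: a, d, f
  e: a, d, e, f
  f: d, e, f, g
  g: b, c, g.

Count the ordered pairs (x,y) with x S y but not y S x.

9

Enumerating: (a,f), (a,g), (b,c), (b,f), (d,a), (e,a), (e,d), (f,g), (g,b).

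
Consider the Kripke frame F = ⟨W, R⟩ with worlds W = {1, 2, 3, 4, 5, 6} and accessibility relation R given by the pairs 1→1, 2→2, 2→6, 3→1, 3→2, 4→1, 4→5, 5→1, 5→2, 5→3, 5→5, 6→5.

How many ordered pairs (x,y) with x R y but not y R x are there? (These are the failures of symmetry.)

Enumerating: (2,6), (3,1), (3,2), (4,1), (4,5), (5,1), (5,2), (5,3), (6,5).

9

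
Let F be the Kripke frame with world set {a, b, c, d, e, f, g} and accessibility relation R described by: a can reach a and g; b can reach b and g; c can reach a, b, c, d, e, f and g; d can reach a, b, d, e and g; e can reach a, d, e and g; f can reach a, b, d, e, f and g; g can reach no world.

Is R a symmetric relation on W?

Symmetric: no — a R g but not g R a.

No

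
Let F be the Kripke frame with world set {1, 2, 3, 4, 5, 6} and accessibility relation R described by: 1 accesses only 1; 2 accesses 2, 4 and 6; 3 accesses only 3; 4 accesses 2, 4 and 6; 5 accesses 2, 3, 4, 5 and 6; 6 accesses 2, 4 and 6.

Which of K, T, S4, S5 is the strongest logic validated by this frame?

Reflexive (axiom T): yes — every world is R-related to itself.
Transitive (axiom 4): yes — every two-step R-path is closed by a direct edge.
Euclidean (axiom 5): no — 5 R 2 and 5 R 3, but not 2 R 3.
So F validates K, T, S4; S5 would additionally require R to be Euclidean. The strongest is S4.

S4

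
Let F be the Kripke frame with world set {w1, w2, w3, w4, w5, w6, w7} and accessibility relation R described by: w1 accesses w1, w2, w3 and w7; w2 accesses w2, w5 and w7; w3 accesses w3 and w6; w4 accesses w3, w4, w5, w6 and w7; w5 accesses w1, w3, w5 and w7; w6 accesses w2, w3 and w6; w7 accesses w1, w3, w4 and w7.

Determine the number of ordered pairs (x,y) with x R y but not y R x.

12

Enumerating: (w1,w2), (w1,w3), (w2,w5), (w2,w7), (w4,w3), (w4,w5), (w4,w6), (w5,w1), (w5,w3), (w5,w7), (w6,w2), (w7,w3).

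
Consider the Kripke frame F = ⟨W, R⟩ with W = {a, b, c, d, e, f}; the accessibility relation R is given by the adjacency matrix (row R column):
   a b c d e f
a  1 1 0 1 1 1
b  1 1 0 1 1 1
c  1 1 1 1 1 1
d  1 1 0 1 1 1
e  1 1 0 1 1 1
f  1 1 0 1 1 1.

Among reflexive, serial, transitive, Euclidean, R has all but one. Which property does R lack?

Euclidean

Reflexive: yes — every world is R-related to itself.
Serial: yes — every world has a successor (e.g. a R a).
Transitive: yes — every two-step R-path is closed by a direct edge.
Euclidean: no — c R a and c R c, but not a R c.
Only Euclidean fails.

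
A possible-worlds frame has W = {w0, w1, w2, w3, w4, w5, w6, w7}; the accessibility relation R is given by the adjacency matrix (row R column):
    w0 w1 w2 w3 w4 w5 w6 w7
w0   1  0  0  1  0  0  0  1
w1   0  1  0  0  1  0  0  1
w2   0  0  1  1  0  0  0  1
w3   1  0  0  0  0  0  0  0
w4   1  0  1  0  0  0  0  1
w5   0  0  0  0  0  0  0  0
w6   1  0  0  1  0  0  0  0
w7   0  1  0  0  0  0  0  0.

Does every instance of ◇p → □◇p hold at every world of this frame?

No

Axiom 5 corresponds to the accessibility relation being Euclidean.
Euclidean: no — w0 R w3 and w0 R w7, but not w3 R w7.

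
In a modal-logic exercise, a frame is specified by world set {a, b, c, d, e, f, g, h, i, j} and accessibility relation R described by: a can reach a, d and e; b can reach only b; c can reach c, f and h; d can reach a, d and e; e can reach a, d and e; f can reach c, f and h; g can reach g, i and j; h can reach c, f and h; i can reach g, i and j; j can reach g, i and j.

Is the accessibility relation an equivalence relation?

Yes

Reflexive: yes — every world is R-related to itself.
Symmetric: yes — every pair in R has its reverse in R.
Transitive: yes — every two-step R-path is closed by a direct edge.
So R is an equivalence relation.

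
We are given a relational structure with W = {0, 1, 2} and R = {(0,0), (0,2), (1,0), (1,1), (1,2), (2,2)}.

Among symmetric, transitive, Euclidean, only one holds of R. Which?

Symmetric: no — 0 R 2 but not 2 R 0.
Transitive: yes — every two-step R-path is closed by a direct edge.
Euclidean: no — 1 R 2 and 1 R 0, but not 2 R 0.
Only transitive holds.

transitive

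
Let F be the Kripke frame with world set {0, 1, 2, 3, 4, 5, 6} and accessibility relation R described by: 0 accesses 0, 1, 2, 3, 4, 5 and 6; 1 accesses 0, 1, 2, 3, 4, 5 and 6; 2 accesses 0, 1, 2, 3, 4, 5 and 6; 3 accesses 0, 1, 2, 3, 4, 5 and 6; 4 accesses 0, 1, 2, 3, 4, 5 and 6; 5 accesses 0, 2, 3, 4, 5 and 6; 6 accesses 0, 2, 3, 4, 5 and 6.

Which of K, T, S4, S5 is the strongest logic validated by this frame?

Reflexive (axiom T): yes — every world is R-related to itself.
Transitive (axiom 4): no — 5 R 0 and 0 R 1, but not 5 R 1.
Euclidean (axiom 5): no — 0 R 5 and 0 R 1, but not 5 R 1.
So F validates K, T; S4 would additionally require R to be transitive. The strongest is T.

T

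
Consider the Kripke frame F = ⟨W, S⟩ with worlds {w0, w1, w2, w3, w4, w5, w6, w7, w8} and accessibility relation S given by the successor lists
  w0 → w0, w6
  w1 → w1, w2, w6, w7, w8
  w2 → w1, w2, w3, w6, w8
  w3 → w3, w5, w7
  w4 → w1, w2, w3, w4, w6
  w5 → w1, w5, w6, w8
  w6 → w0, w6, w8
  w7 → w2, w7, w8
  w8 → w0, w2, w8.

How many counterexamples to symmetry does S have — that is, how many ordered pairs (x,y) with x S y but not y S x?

18

Enumerating: (w1,w6), (w1,w7), (w1,w8), (w2,w3), (w2,w6), (w3,w5), (w3,w7), (w4,w1), (w4,w2), (w4,w3), (w4,w6), (w5,w1), (w5,w6), (w5,w8), (w6,w8), (w7,w2), (w7,w8), (w8,w0).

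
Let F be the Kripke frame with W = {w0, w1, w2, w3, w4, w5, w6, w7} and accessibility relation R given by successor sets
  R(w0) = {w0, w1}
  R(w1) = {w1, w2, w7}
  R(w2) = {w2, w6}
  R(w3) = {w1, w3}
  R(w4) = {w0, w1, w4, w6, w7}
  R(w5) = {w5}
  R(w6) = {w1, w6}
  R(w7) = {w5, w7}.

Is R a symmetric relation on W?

No

Symmetric: no — w0 R w1 but not w1 R w0.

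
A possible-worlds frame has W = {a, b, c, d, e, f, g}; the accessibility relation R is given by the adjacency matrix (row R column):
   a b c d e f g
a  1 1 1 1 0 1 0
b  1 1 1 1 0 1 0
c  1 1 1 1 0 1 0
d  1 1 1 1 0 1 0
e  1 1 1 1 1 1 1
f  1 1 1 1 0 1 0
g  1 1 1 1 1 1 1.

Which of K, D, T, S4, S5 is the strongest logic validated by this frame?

Serial (axiom D): yes — every world has a successor (e.g. a R a).
Reflexive (axiom T): yes — every world is R-related to itself.
Transitive (axiom 4): yes — every two-step R-path is closed by a direct edge.
Euclidean (axiom 5): no — e R a and e R g, but not a R g.
So F validates K, D, T, S4; S5 would additionally require R to be Euclidean. The strongest is S4.

S4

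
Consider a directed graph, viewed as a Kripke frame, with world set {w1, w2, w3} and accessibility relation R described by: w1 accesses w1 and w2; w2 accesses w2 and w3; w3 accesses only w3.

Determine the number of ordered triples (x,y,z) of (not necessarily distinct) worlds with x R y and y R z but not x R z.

1

Enumerating: (w1,w2,w3).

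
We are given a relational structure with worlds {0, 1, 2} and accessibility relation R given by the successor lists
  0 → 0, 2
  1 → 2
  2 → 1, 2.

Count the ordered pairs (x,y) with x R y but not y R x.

1

Enumerating: (0,2).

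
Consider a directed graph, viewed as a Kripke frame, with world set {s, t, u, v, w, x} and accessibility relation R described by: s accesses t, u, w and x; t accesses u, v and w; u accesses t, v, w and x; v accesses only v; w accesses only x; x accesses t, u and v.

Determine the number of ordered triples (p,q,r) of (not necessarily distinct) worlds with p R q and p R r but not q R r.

29

Enumerating: (s,t,t), (s,t,x), (s,u,u), (s,w,t), (s,w,u), (s,w,w), (s,x,w), (s,x,x), (t,u,u), (t,v,u), (t,v,w), (t,w,u), … and 17 more.
Total: 29.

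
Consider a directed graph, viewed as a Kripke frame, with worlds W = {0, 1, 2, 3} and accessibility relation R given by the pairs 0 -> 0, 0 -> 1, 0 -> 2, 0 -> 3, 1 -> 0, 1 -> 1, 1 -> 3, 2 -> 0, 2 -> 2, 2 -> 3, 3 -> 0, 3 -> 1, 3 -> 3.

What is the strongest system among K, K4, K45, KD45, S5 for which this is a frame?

K

Transitive (axiom 4): no — 1 R 0 and 0 R 2, but not 1 R 2.
Euclidean (axiom 5): no — 0 R 1 and 0 R 2, but not 1 R 2.
Serial (axiom D): yes — every world has a successor (e.g. 0 R 0).
Reflexive (axiom T): yes — every world is R-related to itself.
So F validates K; K4 would additionally require R to be transitive. The strongest is K.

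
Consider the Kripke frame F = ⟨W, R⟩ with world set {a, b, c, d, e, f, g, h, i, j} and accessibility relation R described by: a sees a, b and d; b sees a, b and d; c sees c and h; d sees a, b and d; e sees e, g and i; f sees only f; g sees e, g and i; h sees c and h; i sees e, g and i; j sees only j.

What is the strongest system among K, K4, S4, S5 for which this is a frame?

Transitive (axiom 4): yes — every two-step R-path is closed by a direct edge.
Reflexive (axiom T): yes — every world is R-related to itself.
Euclidean (axiom 5): yes — any two successors of a common world are R-related.
So F validates K, K4, S4, S5. The strongest is S5.

S5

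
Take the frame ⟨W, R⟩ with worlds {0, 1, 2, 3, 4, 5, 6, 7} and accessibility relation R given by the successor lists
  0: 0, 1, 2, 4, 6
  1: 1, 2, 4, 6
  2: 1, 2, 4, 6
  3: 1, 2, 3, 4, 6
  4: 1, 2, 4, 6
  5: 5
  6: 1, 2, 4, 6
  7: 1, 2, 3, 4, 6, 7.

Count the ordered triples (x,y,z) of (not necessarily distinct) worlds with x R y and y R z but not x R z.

0

R is transitive; there are no such tuples.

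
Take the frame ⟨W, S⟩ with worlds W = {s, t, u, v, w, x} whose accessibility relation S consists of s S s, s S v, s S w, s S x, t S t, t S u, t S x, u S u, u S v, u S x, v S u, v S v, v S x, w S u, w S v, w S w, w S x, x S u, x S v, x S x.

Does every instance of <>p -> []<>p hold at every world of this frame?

No

The schema 5 characterises exactly the Euclidean frames.
Euclidean: no — s S v and s S w, but not v S w.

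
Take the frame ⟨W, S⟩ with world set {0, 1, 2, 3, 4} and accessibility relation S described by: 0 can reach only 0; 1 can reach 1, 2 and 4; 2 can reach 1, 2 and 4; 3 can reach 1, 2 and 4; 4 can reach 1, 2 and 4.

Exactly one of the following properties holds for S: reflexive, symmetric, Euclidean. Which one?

Euclidean

Reflexive: no — 3 is not related to itself.
Symmetric: no — 3 S 1 but not 1 S 3.
Euclidean: yes — any two successors of a common world are S-related.
Only Euclidean holds.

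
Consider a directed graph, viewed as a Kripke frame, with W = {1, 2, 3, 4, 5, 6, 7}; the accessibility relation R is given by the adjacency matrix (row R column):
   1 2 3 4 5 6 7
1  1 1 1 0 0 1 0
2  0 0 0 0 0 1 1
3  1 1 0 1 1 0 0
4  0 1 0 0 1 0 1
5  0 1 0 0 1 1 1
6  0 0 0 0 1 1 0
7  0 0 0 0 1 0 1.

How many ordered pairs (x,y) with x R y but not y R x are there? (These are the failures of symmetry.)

Enumerating: (1,2), (1,6), (2,6), (2,7), (3,2), (3,4), (3,5), (4,2), (4,5), (4,7), (5,2).

11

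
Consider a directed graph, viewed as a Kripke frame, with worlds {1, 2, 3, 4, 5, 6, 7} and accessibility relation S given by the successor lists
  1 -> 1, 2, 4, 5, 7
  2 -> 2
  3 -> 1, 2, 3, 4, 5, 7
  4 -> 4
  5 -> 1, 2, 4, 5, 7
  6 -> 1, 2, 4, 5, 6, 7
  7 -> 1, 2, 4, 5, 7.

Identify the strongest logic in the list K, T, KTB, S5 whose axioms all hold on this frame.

T

Reflexive (axiom T): yes — every world is S-related to itself.
Symmetric (axiom B): no — 1 S 2 but not 2 S 1.
Euclidean (axiom 5): no — 1 S 2 and 1 S 4, but not 2 S 4.
So F validates K, T; KTB would additionally require S to be symmetric. The strongest is T.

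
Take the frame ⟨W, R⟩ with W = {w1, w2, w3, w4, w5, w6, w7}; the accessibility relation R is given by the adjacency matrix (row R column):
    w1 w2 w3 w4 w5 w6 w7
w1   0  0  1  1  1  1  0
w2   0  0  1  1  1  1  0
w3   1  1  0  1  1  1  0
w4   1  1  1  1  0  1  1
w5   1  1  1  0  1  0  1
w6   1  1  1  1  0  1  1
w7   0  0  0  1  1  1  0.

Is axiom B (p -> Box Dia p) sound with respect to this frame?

Yes

Axiom B corresponds to the accessibility relation being symmetric.
Symmetric: yes — every pair in R has its reverse in R.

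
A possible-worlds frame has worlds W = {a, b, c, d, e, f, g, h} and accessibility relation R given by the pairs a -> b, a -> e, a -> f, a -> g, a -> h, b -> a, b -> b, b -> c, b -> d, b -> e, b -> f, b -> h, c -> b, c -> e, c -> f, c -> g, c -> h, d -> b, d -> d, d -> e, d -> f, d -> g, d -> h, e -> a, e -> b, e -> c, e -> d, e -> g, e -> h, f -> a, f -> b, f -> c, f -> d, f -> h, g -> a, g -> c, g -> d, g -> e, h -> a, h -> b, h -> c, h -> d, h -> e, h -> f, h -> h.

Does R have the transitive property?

Transitive: no — a R b and b R c, but not a R c.

No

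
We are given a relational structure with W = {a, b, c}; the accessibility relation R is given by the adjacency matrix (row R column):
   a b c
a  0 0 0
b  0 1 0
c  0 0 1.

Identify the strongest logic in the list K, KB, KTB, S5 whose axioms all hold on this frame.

Symmetric (axiom B): yes — every pair in R has its reverse in R.
Reflexive (axiom T): no — a is not related to itself.
Euclidean (axiom 5): yes — any two successors of a common world are R-related.
So F validates K, KB; KTB would additionally require R to be reflexive. The strongest is KB.

KB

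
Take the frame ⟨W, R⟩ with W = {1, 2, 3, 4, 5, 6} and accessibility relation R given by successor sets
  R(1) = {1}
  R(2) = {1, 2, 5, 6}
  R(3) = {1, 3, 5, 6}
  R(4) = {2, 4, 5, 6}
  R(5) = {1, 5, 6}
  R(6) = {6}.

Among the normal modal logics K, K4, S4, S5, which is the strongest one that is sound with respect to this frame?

K

Transitive (axiom 4): no — 4 R 2 and 2 R 1, but not 4 R 1.
Reflexive (axiom T): yes — every world is R-related to itself.
Euclidean (axiom 5): no — 2 R 1 and 2 R 5, but not 1 R 5.
So F validates K; K4 would additionally require R to be transitive. The strongest is K.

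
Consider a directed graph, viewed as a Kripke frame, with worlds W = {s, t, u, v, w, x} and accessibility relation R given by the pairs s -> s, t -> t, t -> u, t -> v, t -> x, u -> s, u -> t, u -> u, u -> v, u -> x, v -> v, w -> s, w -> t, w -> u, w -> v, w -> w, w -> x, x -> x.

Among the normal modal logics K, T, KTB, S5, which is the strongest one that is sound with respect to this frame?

T

Reflexive (axiom T): yes — every world is R-related to itself.
Symmetric (axiom B): no — t R v but not v R t.
Euclidean (axiom 5): no — t R v and t R u, but not v R u.
So F validates K, T; KTB would additionally require R to be symmetric. The strongest is T.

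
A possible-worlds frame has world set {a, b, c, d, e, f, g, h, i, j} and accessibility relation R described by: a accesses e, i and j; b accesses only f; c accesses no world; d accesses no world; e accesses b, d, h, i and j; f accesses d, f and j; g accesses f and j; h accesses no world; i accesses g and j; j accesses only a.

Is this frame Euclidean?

No

Euclidean: no — a R i and a R e, but not i R e.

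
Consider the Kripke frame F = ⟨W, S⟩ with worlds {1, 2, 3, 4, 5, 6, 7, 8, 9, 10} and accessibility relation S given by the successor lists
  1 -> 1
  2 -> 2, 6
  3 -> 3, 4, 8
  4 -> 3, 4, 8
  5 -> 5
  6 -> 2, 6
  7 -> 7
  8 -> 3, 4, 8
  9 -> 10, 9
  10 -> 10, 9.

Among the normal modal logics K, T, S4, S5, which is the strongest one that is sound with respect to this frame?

Reflexive (axiom T): yes — every world is S-related to itself.
Transitive (axiom 4): yes — every two-step S-path is closed by a direct edge.
Euclidean (axiom 5): yes — any two successors of a common world are S-related.
So F validates K, T, S4, S5. The strongest is S5.

S5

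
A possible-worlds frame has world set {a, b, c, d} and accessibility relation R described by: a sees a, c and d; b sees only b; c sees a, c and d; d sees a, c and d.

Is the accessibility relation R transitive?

Transitive: yes — every two-step R-path is closed by a direct edge.

Yes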